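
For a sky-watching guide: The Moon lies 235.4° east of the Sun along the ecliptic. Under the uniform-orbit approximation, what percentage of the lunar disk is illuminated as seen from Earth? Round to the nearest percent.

cos 235.4° = (-0.568), so f = (1 − (-0.568))/2 = 0.784, i.e. 78%.

78%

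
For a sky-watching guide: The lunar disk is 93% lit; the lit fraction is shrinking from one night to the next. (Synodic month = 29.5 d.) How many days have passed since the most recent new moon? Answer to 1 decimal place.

17.3 days

From f = (1 − cos θ)/2: cos θ = 1 − 2×0.93 = -0.860; arccos → 149.3°.
A waning Moon lies in 180°–360°, so θ = 360° − 149.3° = 210.7°.
That fraction of the synodic month is 210.7/360 × 29.5 d ≈ 17.26 d.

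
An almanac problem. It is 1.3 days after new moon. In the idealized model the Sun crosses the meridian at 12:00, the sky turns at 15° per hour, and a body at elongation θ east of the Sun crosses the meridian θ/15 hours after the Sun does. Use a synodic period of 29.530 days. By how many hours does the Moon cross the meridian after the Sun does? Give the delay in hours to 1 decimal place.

Phase angle: θ = 360°·(1.3 d)/(29.530 d) = 15.8°.
At 15° of sky rotation per hour, 15.8° corresponds to a 1.06 h lag.
So the Moon crosses the meridian 1.06 h after the Sun.

1.1 h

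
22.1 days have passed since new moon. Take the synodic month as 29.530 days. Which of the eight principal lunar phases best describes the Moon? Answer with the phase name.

θ ≈ 360° × 22.1/29.530 = 269°, which falls in the last quarter sector.

last quarter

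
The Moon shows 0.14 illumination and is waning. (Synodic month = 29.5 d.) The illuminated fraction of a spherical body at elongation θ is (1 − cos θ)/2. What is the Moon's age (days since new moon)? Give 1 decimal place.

Invert f = (1 − cos θ)/2 to get cos θ = 1 − 2(0.14) = 0.720, hence θ₀ = arccos 0.720 = 43.9°.
Since the Moon is past full (waning), take the reflex angle: θ = 360° − 43.9° = 316.1°.
Age = 29.5 × 316.1°/360° ≈ 25.90 days.

25.9 days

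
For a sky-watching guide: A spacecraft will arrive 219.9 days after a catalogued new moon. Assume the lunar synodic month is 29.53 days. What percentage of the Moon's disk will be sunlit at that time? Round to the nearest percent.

Reduce mod P: 219.9 − 7×29.53 = 13.19 d into the current lunation.
The Moon has covered 13.19/29.53 of its cycle, so θ ≈ 360° × 13.19/29.53 = 160.8°.
Illuminated fraction = (1 − cos 160.8°)/2 = (1 − (-0.944))/2 ≈ 0.972, so 97%.

97%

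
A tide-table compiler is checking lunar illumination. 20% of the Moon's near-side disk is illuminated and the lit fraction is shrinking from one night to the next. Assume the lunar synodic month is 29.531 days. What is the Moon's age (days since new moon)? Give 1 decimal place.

cos θ = 1 − 2f = 0.600, giving a principal value of 53.1°.
A waning Moon lies in 180°–360°, so θ = 360° − 53.1° = 306.9°.
Age = 29.531 × 306.9°/360° ≈ 25.17 days.

25.2 days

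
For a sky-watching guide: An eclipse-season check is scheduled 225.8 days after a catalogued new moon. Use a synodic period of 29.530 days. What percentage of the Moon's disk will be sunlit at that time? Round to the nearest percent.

225.8 d spans 7 complete synodic months (7 × 29.530 = 206.71 d) plus 19.09 d.
The Moon has covered 19.09/29.530 of its cycle, so θ ≈ 360° × 19.09/29.530 = 232.7°.
With cos θ = (-0.606), the lit fraction is (1 − (-0.606))/2 ≈ 0.803, so 80%.

80%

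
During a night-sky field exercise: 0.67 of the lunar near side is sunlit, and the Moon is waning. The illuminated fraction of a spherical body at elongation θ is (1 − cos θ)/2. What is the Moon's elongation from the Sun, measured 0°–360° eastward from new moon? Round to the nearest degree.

250°

Invert f = (1 − cos θ)/2 to get cos θ = 1 − 2(0.67) = -0.340, hence θ₀ = arccos -0.340 = 109.9°.
A waning Moon lies in 180°–360°, so θ = 360° − 109.9° = 250.1°.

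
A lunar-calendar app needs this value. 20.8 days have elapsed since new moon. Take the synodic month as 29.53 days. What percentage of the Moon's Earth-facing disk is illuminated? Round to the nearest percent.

Elongation θ = 360° × 20.8/29.53 ≈ 253.6°.
With cos θ = (-0.283), the lit fraction is (1 − (-0.283))/2 ≈ 0.641, so 64%.

64%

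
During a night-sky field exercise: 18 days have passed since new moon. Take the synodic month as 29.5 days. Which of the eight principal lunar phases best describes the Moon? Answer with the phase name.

waning gibbous

θ ≈ 360° × 18/29.5 = 220°, which falls in the waning gibbous sector.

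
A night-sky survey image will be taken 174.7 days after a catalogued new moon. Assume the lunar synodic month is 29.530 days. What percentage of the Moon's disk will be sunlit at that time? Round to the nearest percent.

7%

Reduce mod P: 174.7 − 5×29.530 = 27.05 d into the current lunation.
The Moon has covered 27.05/29.530 of its cycle, so θ ≈ 360° × 27.05/29.530 = 329.8°.
Illuminated fraction = (1 − cos 329.8°)/2 = (1 − 0.864)/2 ≈ 0.068, so 7%.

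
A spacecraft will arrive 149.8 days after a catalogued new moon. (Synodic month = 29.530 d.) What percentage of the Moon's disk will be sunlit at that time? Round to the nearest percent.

5%

Reduce mod P: 149.8 − 5×29.530 = 2.15 d into the current lunation.
Phase angle: θ = 360°·(2.15 d)/(29.530 d) = 26.2°.
With cos θ = 0.897, the lit fraction is (1 − 0.897)/2 ≈ 0.051, so 5%.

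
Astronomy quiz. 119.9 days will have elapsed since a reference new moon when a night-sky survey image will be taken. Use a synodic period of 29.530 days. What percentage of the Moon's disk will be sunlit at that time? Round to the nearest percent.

119.9 d spans 4 complete synodic months (4 × 29.530 = 118.12 d) plus 1.78 d.
Elongation θ = 360° × 1.78/29.530 ≈ 21.7°.
cos 21.7° = 0.929, so f = (1 − 0.929)/2 = 0.035, so 4%.

4%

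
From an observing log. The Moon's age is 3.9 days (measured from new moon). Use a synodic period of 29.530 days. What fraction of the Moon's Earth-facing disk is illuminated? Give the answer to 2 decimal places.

0.16

Elongation θ = 360° × 3.9/29.530 ≈ 47.5°.
With cos θ = 0.675, the lit fraction is (1 − 0.675)/2 ≈ 0.162.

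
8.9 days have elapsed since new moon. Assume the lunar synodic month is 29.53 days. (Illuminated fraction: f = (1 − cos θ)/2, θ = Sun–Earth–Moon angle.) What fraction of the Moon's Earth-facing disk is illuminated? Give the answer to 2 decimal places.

Elongation θ = 360° × 8.9/29.53 ≈ 108.5°.
Illuminated fraction = (1 − cos 108.5°)/2 = (1 − (-0.317))/2 ≈ 0.659.

0.66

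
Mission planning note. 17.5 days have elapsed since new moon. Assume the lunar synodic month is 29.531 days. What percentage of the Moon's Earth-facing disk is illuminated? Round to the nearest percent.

Phase angle: θ = 360°·(17.5 d)/(29.531 d) = 213.3°.
cos 213.3° = (-0.835), so f = (1 − (-0.835))/2 = 0.918, so 92%.

92%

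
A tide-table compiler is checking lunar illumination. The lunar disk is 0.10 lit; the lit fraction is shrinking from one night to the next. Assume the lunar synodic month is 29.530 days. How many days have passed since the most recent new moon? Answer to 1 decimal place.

26.5 days

Invert f = (1 − cos θ)/2 to get cos θ = 1 − 2(0.10) = 0.800, hence θ₀ = arccos 0.800 = 36.9°.
A waning Moon lies in 180°–360°, so θ = 360° − 36.9° = 323.1°.
Age = 29.530 × 323.1°/360° ≈ 26.51 days.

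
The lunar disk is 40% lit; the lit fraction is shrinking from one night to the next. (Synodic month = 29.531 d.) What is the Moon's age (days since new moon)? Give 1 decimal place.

23.1 days

Invert f = (1 − cos θ)/2 to get cos θ = 1 − 2(0.40) = 0.200, hence θ₀ = arccos 0.200 = 78.5°.
Waning ⇒ past full, so θ = 360° − 78.5° = 281.5°.
That fraction of the synodic month is 281.5/360 × 29.531 d ≈ 23.09 d.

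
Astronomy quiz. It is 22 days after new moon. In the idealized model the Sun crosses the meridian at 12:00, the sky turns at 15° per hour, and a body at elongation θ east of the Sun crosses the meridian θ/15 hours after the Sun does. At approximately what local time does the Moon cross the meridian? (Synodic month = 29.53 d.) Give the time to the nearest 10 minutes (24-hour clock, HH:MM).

The Moon has covered 22/29.53 of its cycle, so θ ≈ 360° × 22/29.53 = 268.2°.
At 15° of sky rotation per hour, 268.2° corresponds to a 17.88 h lag.
12:00 + 17.880 h ≈ 05:53 → 05:50 to the nearest ten minutes.

05:50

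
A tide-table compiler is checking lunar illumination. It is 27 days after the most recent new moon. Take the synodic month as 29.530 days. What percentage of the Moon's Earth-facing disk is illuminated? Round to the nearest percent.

7%

Phase angle: θ = 360°·(27 d)/(29.530 d) = 329.2°.
cos 329.2° = 0.859, so f = (1 − 0.859)/2 = 0.071, so 7%.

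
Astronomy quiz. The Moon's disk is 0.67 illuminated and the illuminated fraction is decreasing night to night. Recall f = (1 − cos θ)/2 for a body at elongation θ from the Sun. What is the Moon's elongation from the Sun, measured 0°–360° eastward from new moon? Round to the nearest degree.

cos θ = 1 − 2f = -0.340, giving a principal value of 109.9°.
Waning ⇒ past full, so θ = 360° − 109.9° = 250.1°.

250°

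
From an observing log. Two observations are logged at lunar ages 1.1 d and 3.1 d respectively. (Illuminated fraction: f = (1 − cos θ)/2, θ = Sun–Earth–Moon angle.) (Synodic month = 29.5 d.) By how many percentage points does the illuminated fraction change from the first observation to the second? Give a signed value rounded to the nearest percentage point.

First observation: θ = 360°·1.1/29.5 = 13.4°, so f = 0.014.
Second observation: θ = 37.8°, f = 0.105.
Δf = 0.105 − 0.014 = +0.091, i.e. +9 pp.

+9 pp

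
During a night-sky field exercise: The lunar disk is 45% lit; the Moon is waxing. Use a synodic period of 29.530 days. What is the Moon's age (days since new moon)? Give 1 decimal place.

From f = (1 − cos θ)/2: cos θ = 1 − 2×0.45 = 0.100; arccos → 84.3°.
Waxing ⇒ before full, so θ = 84.3°.
That fraction of the synodic month is 84.3/360 × 29.530 d ≈ 6.91 d.

6.9 days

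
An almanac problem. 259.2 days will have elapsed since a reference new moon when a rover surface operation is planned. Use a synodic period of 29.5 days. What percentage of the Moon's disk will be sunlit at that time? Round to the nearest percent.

39%

259.2/29.5 = 8.786 lunations, so 8 complete cycles and 23.20 d into the next.
Elongation θ = 360° × 23.20/29.5 ≈ 283.1°.
With cos θ = 0.227, the lit fraction is (1 − 0.227)/2 ≈ 0.387, so 39%.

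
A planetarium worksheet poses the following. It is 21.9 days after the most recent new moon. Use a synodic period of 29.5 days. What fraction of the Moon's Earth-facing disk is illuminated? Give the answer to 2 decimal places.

Elongation θ = 360° × 21.9/29.5 ≈ 267.3°.
cos 267.3° = (-0.048), so f = (1 − (-0.048))/2 = 0.524.

0.52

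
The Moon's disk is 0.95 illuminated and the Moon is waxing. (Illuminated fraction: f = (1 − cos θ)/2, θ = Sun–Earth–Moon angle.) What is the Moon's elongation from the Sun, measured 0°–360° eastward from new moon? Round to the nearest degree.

From f = (1 − cos θ)/2: cos θ = 1 − 2×0.95 = -0.900; arccos → 154.2°.
Waxing ⇒ before full, so θ = 154.2°.

154°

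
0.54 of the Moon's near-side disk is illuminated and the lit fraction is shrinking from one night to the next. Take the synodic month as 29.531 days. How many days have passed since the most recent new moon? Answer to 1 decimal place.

21.8 days

cos θ = 1 − 2f = -0.080, giving a principal value of 94.6°.
A waning Moon lies in 180°–360°, so θ = 360° − 94.6° = 265.4°.
At 360°/29.531 d per day, 265.4° corresponds to 21.77 days.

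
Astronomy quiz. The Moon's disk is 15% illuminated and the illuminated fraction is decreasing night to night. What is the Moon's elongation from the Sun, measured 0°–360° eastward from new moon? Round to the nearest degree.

314°

cos θ = 1 − 2f = 0.700, giving a principal value of 45.6°.
A waning Moon lies in 180°–360°, so θ = 360° − 45.6° = 314.4°.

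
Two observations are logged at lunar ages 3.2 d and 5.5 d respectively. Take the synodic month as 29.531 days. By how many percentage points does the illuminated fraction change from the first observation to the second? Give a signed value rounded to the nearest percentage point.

+19 pp

θ₁ = 360° × 3.2/29.531 = 39.0°, f₁ = (1 − cos θ₁)/2 = 0.111.
θ₂ = 360° × 5.5/29.531 = 67.0°, f₂ = (1 − cos θ₂)/2 = 0.305.
Change = f₂ − f₁ = +0.194 → +19 percentage points.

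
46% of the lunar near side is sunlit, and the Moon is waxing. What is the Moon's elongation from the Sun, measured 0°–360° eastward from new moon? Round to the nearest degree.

Invert f = (1 − cos θ)/2 to get cos θ = 1 − 2(0.46) = 0.080, hence θ₀ = arccos 0.080 = 85.4°.
Waxing ⇒ before full, so θ = 85.4°.

85°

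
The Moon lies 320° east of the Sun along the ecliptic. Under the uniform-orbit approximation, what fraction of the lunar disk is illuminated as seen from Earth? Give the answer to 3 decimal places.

0.117

cos 320° = 0.766, so f = (1 − 0.766)/2 = 0.117.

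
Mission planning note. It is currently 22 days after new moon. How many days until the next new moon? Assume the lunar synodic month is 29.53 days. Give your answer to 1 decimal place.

7.5 days

The next new moon completes the synodic month: 29.53 − 22 = 7.530 days.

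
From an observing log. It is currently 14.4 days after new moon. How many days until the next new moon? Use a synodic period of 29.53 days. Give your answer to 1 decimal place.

15.1 days

One full lunation from the last new moon is 29.53 d; remaining = 29.53 − 14.4 = 15.130 d.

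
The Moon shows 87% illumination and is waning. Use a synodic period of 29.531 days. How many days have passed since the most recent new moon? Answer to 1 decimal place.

18.2 days

cos θ = 1 − 2f = -0.740, giving a principal value of 137.7°.
Waning ⇒ past full, so θ = 360° − 137.7° = 222.3°.
At 360°/29.531 d per day, 222.3° corresponds to 18.23 days.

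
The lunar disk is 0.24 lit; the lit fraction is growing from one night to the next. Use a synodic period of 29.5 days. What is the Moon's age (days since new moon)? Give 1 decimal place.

4.8 days

cos θ = 1 − 2f = 0.520, giving a principal value of 58.7°.
Before full moon the principal value applies: θ = 58.7°.
Age = 29.5 × 58.7°/360° ≈ 4.81 days.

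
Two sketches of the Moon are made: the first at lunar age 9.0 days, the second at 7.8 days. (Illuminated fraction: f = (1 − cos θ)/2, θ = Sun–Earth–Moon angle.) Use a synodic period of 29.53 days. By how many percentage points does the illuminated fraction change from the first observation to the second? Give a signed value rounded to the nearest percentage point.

-12 pp

First observation: θ = 360°·9.0/29.53 = 109.7°, so f = 0.669.
Second observation: θ = 95.1°, f = 0.544.
Δf = 0.544 − 0.669 = -0.124, i.e. -12 pp.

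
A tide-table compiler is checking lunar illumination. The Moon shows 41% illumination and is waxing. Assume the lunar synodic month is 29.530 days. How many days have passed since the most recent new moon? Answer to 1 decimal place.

6.5 days

Invert f = (1 − cos θ)/2 to get cos θ = 1 − 2(0.41) = 0.180, hence θ₀ = arccos 0.180 = 79.6°.
The Moon is waxing (0°–180°), so θ = 79.6° directly.
That fraction of the synodic month is 79.6/360 × 29.530 d ≈ 6.53 d.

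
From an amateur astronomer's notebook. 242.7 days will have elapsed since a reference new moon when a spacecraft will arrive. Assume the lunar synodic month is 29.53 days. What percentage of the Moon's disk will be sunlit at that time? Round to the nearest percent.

40%

Reduce mod P: 242.7 − 8×29.53 = 6.46 d into the current lunation.
Phase angle: θ = 360°·(6.46 d)/(29.53 d) = 78.8°.
Illuminated fraction = (1 − cos 78.8°)/2 = (1 − 0.195)/2 ≈ 0.402, so 40%.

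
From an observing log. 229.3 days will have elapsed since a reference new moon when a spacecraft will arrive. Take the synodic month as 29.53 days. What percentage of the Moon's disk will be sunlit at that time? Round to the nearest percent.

45%

Reduce mod P: 229.3 − 7×29.53 = 22.59 d into the current lunation.
Phase angle: θ = 360°·(22.59 d)/(29.53 d) = 275.4°.
With cos θ = 0.094, the lit fraction is (1 − 0.094)/2 ≈ 0.453, so 45%.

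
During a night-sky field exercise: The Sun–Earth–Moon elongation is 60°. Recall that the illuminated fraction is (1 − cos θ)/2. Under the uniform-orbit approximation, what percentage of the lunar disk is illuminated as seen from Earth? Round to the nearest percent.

Half-versine of 60°: (1 − 0.500)/2 = 0.250, i.e. 25%.

25%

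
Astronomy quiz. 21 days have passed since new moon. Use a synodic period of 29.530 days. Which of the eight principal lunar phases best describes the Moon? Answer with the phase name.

last quarter

At 21/29.530 of the cycle, θ ≈ 256° — the last quarter range.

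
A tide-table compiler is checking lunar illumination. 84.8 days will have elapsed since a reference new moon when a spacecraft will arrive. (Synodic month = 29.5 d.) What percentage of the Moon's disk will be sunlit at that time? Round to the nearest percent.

15%

84.8/29.5 = 2.875 lunations, so 2 complete cycles and 25.80 d into the next.
The Moon has covered 25.80/29.5 of its cycle, so θ ≈ 360° × 25.80/29.5 = 314.8°.
cos 314.8° = 0.705, so f = (1 − 0.705)/2 = 0.147, so 15%.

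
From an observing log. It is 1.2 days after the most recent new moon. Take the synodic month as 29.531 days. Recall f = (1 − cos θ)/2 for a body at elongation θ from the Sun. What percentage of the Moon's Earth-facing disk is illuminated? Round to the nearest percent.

2%

Elongation θ = 360° × 1.2/29.531 ≈ 14.6°.
With cos θ = 0.968, the lit fraction is (1 − 0.968)/2 ≈ 0.016, so 2%.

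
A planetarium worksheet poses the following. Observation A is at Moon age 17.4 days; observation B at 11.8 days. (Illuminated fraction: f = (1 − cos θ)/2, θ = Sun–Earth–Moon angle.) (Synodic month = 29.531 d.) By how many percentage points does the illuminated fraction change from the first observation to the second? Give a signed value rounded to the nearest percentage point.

-2 percentage points

First observation: θ = 360°·17.4/29.531 = 212.1°, so f = 0.923.
Second observation: θ = 143.8°, f = 0.904.
Δf = 0.904 − 0.923 = -0.020, i.e. -2 pp.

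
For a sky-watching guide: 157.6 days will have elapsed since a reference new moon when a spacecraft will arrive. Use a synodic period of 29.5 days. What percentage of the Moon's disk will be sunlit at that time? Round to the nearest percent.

157.6 d spans 5 complete synodic months (5 × 29.5 = 147.50 d) plus 10.10 d.
Phase angle: θ = 360°·(10.10 d)/(29.5 d) = 123.3°.
Illuminated fraction = (1 − cos 123.3°)/2 = (1 − (-0.548))/2 ≈ 0.774, so 77%.

77%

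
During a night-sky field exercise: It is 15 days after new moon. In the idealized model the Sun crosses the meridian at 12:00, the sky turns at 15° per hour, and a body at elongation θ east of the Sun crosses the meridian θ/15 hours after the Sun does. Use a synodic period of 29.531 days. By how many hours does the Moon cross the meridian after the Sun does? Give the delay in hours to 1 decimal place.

12.2 h

Elongation θ = 360° × 15/29.531 ≈ 182.9°.
The Moon trails the Sun by θ/15 = 182.9/15 ≈ 12.19 hours.
So the Moon crosses the meridian 12.19 h after the Sun.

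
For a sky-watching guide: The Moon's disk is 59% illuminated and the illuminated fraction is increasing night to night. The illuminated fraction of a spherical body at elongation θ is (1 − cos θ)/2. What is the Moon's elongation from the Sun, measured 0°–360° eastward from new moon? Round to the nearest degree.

100°

Invert f = (1 − cos θ)/2 to get cos θ = 1 − 2(0.59) = -0.180, hence θ₀ = arccos -0.180 = 100.4°.
The Moon is waxing (0°–180°), so θ = 100.4° directly.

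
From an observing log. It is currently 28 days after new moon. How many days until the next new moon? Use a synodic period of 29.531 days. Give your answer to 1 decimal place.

1.5 days

One full lunation from the last new moon is 29.531 d; remaining = 29.531 − 28 = 1.531 d.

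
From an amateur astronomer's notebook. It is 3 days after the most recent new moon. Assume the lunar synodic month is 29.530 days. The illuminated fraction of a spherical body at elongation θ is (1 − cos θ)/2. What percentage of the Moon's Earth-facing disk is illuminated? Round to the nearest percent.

10%

Phase angle: θ = 360°·(3 d)/(29.530 d) = 36.6°.
cos 36.6° = 0.803, so f = (1 − 0.803)/2 = 0.098, so 10%.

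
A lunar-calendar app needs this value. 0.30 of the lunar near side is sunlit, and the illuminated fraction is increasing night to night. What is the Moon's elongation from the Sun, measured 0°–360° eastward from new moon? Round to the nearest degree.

66°

Invert f = (1 − cos θ)/2 to get cos θ = 1 − 2(0.30) = 0.400, hence θ₀ = arccos 0.400 = 66.4°.
Waxing ⇒ before full, so θ = 66.4°.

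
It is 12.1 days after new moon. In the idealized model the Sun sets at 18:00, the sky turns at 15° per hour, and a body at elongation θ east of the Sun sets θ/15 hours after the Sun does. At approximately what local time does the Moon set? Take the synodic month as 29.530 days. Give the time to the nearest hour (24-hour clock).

Elongation θ = 360° × 12.1/29.530 ≈ 147.5°.
The Moon trails the Sun by θ/15 = 147.5/15 ≈ 9.83 hours.
18:00 + 9.83 h ≈ 03:50 → 04:00 to the nearest hour.

04:00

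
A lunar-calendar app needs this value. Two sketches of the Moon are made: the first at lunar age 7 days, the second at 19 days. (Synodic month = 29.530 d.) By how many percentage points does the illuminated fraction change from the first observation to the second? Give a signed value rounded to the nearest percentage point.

First observation: θ = 360°·7/29.530 = 85.3°, so f = 0.459.
Second observation: θ = 231.6°, f = 0.810.
Δf = 0.810 − 0.459 = +0.351, i.e. +35 pp.

+35 pp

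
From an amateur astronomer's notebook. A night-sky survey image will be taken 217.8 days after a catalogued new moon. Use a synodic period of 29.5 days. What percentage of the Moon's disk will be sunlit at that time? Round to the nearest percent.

87%

217.8 d spans 7 complete synodic months (7 × 29.5 = 206.50 d) plus 11.30 d.
Phase angle: θ = 360°·(11.30 d)/(29.5 d) = 137.9°.
With cos θ = (-0.742), the lit fraction is (1 − (-0.742))/2 ≈ 0.871, so 87%.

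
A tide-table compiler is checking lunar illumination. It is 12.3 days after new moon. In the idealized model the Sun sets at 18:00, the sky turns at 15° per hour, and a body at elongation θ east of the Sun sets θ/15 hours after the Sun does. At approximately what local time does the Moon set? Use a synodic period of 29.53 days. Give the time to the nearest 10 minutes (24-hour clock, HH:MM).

04:00

Elongation θ = 360° × 12.3/29.53 ≈ 149.9°.
Delay after the Sun = 149.9° / (15°/h) ≈ 10.00 h.
18:00 + 9.997 h ≈ 04:00 → 04:00 to the nearest ten minutes.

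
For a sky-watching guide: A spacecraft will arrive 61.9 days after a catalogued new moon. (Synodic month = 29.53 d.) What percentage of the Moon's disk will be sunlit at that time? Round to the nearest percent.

9%

61.9 d spans 2 complete synodic months (2 × 29.53 = 59.06 d) plus 2.84 d.
Phase angle: θ = 360°·(2.84 d)/(29.53 d) = 34.6°.
cos 34.6° = 0.823, so f = (1 − 0.823)/2 = 0.089, so 9%.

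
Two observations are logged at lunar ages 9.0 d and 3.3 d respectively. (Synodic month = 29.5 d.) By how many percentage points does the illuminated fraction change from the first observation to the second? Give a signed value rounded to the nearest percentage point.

θ₁ = 360° × 9.0/29.5 = 109.8°, f₁ = (1 − cos θ₁)/2 = 0.670.
θ₂ = 360° × 3.3/29.5 = 40.3°, f₂ = (1 − cos θ₂)/2 = 0.119.
Change = f₂ − f₁ = -0.551 → -55 percentage points.

-55 pp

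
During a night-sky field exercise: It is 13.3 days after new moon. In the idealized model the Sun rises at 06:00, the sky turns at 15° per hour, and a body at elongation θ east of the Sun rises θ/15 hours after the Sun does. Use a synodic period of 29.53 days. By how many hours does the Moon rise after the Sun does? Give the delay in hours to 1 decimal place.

10.8 h

Phase angle: θ = 360°·(13.3 d)/(29.53 d) = 162.1°.
At 15° of sky rotation per hour, 162.1° corresponds to a 10.81 h lag.
So the Moon rises 10.81 h after the Sun.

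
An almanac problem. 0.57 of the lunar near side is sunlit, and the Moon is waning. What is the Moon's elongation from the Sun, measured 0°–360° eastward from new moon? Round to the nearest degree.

Invert f = (1 − cos θ)/2 to get cos θ = 1 − 2(0.57) = -0.140, hence θ₀ = arccos -0.140 = 98.0°.
A waning Moon lies in 180°–360°, so θ = 360° − 98.0° = 262.0°.

262°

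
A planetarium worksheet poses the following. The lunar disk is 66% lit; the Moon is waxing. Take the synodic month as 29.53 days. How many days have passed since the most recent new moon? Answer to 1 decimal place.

8.9 days

From f = (1 − cos θ)/2: cos θ = 1 − 2×0.66 = -0.320; arccos → 108.7°.
The Moon is waxing (0°–180°), so θ = 108.7° directly.
Age = 29.53 × 108.7°/360° ≈ 8.91 days.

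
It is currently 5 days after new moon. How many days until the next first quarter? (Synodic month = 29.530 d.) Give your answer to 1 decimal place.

2.4 days

First quarter is 0.25 of the way through the cycle: age 0.25 × 29.530 = 7.383 d.
That is 7.383 − 5 = 2.383 days ahead.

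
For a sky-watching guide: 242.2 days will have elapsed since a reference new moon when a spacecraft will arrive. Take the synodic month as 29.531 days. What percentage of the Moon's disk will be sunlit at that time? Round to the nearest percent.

35%

242.2 d spans 8 complete synodic months (8 × 29.531 = 236.25 d) plus 5.95 d.
The Moon has covered 5.95/29.531 of its cycle, so θ ≈ 360° × 5.95/29.531 = 72.6°.
cos 72.6° = 0.300, so f = (1 − 0.300)/2 = 0.350, so 35%.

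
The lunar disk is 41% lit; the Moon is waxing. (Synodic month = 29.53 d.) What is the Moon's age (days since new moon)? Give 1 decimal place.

6.5 days

cos θ = 1 − 2f = 0.180, giving a principal value of 79.6°.
The Moon is waxing (0°–180°), so θ = 79.6° directly.
Age = 29.53 × 79.6°/360° ≈ 6.53 days.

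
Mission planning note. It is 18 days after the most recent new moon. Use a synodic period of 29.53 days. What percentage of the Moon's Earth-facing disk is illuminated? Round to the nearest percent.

89%

Elongation θ = 360° × 18/29.53 ≈ 219.4°.
With cos θ = (-0.772), the lit fraction is (1 − (-0.772))/2 ≈ 0.886, so 89%.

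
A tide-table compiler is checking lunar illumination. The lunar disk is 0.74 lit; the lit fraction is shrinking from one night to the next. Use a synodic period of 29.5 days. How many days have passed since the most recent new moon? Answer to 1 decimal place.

19.8 days

From f = (1 − cos θ)/2: cos θ = 1 − 2×0.74 = -0.480; arccos → 118.7°.
A waning Moon lies in 180°–360°, so θ = 360° − 118.7° = 241.3°.
At 360°/29.5 d per day, 241.3° corresponds to 19.77 days.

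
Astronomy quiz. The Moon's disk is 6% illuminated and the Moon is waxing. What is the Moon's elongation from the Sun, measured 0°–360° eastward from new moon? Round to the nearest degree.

Invert f = (1 − cos θ)/2 to get cos θ = 1 − 2(0.06) = 0.880, hence θ₀ = arccos 0.880 = 28.4°.
Waxing ⇒ before full, so θ = 28.4°.

28°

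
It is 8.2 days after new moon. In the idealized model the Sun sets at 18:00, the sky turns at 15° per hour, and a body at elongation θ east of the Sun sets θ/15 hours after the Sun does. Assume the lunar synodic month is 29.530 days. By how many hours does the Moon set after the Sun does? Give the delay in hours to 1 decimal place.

6.7 h

Elongation θ = 360° × 8.2/29.530 ≈ 100.0°.
The Moon trails the Sun by θ/15 = 100.0/15 ≈ 6.66 hours.
So the Moon sets 6.66 h after the Sun.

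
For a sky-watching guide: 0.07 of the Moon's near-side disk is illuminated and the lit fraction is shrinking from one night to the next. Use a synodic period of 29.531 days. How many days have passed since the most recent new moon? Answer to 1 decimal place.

cos θ = 1 − 2f = 0.860, giving a principal value of 30.7°.
Waning ⇒ past full, so θ = 360° − 30.7° = 329.3°.
At 360°/29.531 d per day, 329.3° corresponds to 27.01 days.

27.0 days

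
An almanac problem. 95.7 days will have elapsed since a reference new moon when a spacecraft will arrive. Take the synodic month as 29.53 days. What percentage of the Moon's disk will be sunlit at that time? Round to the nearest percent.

47%

95.7 d spans 3 complete synodic months (3 × 29.53 = 88.59 d) plus 7.11 d.
Elongation θ = 360° × 7.11/29.53 ≈ 86.7°.
cos 86.7° = 0.058, so f = (1 − 0.058)/2 = 0.471, so 47%.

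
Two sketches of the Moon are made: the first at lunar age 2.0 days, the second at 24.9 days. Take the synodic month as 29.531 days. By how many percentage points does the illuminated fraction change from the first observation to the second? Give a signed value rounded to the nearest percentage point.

+18 pp

θ₁ = 360° × 2.0/29.531 = 24.4°, f₁ = (1 − cos θ₁)/2 = 0.045.
θ₂ = 360° × 24.9/29.531 = 303.5°, f₂ = (1 − cos θ₂)/2 = 0.224.
Change = f₂ − f₁ = +0.179 → +18 percentage points.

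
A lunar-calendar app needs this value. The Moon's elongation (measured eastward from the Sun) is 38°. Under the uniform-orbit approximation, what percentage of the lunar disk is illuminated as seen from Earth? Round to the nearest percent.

11%

Half-versine of 38°: (1 − 0.788)/2 = 0.106, i.e. 11%.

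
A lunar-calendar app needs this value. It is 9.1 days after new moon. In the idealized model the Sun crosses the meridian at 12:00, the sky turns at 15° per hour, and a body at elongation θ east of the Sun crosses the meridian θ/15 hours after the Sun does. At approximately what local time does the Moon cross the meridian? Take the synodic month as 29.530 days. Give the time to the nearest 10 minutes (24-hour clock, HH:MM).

19:20

Phase angle: θ = 360°·(9.1 d)/(29.530 d) = 110.9°.
Delay after the Sun = 110.9° / (15°/h) ≈ 7.40 h.
12:00 + 7.396 h ≈ 19:24 → 19:20 to the nearest ten minutes.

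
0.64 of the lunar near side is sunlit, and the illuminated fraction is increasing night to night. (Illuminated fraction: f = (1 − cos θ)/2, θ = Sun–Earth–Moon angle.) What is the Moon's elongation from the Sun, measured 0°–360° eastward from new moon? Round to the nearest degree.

From f = (1 − cos θ)/2: cos θ = 1 − 2×0.64 = -0.280; arccos → 106.3°.
The Moon is waxing (0°–180°), so θ = 106.3° directly.

106°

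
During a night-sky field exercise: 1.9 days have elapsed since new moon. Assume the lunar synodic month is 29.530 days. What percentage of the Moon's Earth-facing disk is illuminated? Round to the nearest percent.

Elongation θ = 360° × 1.9/29.530 ≈ 23.2°.
With cos θ = 0.919, the lit fraction is (1 − 0.919)/2 ≈ 0.040, so 4%.

4%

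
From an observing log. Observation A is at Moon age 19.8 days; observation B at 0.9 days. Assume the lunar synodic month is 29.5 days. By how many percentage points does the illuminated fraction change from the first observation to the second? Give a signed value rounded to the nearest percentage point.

First observation: θ = 360°·19.8/29.5 = 241.6°, so f = 0.738.
Second observation: θ = 11.0°, f = 0.009.
Δf = 0.009 − 0.738 = -0.728, i.e. -73 pp.

-73 percentage points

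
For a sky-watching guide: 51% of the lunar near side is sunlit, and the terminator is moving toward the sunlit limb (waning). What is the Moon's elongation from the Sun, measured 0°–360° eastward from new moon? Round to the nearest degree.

269°

From f = (1 − cos θ)/2: cos θ = 1 − 2×0.51 = -0.020; arccos → 91.1°.
Since the Moon is past full (waning), take the reflex angle: θ = 360° − 91.1° = 268.9°.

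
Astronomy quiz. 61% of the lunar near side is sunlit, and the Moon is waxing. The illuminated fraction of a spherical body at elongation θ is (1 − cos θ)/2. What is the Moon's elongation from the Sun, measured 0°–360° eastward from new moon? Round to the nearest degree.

cos θ = 1 − 2f = -0.220, giving a principal value of 102.7°.
Before full moon the principal value applies: θ = 102.7°.

103°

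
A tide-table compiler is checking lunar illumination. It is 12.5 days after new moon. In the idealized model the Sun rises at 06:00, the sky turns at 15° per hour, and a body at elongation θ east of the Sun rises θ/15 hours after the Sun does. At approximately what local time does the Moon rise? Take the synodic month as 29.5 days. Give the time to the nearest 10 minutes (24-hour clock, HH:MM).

The Moon has covered 12.5/29.5 of its cycle, so θ ≈ 360° × 12.5/29.5 = 152.5°.
Delay after the Sun = 152.5° / (15°/h) ≈ 10.17 h.
06:00 + 10.169 h ≈ 16:10 → 16:10 to the nearest ten minutes.

16:10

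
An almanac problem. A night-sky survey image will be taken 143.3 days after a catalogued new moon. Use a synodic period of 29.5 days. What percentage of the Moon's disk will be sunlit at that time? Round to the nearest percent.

19%

143.3 d spans 4 complete synodic months (4 × 29.5 = 118.00 d) plus 25.30 d.
Phase angle: θ = 360°·(25.30 d)/(29.5 d) = 308.7°.
Illuminated fraction = (1 − cos 308.7°)/2 = (1 − 0.626)/2 ≈ 0.187, so 19%.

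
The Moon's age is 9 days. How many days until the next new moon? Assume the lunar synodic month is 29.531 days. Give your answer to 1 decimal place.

The next new moon completes the synodic month: 29.531 − 9 = 20.531 days.

20.5 days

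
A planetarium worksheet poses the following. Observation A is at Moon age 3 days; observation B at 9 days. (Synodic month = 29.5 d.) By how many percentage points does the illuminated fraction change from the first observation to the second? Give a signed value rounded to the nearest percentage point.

First observation: θ = 360°·3/29.5 = 36.6°, so f = 0.099.
Second observation: θ = 109.8°, f = 0.670.
Δf = 0.670 − 0.099 = +0.571, i.e. +57 pp.

+57 percentage points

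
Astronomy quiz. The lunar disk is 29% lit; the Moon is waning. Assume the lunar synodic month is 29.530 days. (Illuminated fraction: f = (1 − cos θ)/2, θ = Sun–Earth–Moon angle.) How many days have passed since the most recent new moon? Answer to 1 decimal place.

cos θ = 1 − 2f = 0.420, giving a principal value of 65.2°.
Waning ⇒ past full, so θ = 360° − 65.2° = 294.8°.
At 360°/29.530 d per day, 294.8° corresponds to 24.18 days.

24.2 days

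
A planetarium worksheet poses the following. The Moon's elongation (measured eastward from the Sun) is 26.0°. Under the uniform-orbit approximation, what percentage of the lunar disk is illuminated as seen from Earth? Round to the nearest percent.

Half-versine of 26.0°: (1 − 0.899)/2 = 0.051, i.e. 5%.

5%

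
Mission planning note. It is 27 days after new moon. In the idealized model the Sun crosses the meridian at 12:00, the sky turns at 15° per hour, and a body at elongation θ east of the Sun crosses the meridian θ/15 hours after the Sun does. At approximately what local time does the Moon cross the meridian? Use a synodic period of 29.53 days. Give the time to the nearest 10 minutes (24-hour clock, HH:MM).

Elongation θ = 360° × 27/29.53 ≈ 329.2°.
The Moon trails the Sun by θ/15 = 329.2/15 ≈ 21.94 hours.
12:00 + 21.944 h ≈ 09:57 → 10:00 to the nearest ten minutes.

10:00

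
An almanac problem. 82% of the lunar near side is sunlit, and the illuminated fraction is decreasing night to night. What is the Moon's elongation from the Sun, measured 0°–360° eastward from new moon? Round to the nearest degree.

230°

cos θ = 1 − 2f = -0.640, giving a principal value of 129.8°.
Waning ⇒ past full, so θ = 360° − 129.8° = 230.2°.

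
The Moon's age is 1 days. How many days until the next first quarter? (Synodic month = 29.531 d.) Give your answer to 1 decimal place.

6.4 days

First quarter occurs at elongation 90°, i.e. at age 29.531 × 90/360 = 7.383 d.
So 6.383 days remain (7.383 − 1).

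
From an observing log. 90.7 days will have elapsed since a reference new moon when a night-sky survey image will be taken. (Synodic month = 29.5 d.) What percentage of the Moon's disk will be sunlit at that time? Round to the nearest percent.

5%

90.7/29.5 = 3.075 lunations, so 3 complete cycles and 2.20 d into the next.
Phase angle: θ = 360°·(2.20 d)/(29.5 d) = 26.8°.
cos 26.8° = 0.892, so f = (1 − 0.892)/2 = 0.054, so 5%.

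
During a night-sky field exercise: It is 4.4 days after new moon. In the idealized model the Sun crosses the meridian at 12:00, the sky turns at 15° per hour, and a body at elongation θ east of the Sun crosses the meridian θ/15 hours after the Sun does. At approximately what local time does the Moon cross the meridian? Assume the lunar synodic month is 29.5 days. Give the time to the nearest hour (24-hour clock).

16:00

Phase angle: θ = 360°·(4.4 d)/(29.5 d) = 53.7°.
Delay after the Sun = 53.7° / (15°/h) ≈ 3.58 h.
12:00 + 3.58 h ≈ 15:35 → 16:00 to the nearest hour.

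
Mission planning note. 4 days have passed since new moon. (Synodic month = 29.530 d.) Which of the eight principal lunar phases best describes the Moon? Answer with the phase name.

waxing crescent

At 4/29.530 of the cycle, θ ≈ 49° — the waxing crescent range.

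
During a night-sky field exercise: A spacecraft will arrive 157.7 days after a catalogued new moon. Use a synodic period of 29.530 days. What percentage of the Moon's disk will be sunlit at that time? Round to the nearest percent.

157.7 d spans 5 complete synodic months (5 × 29.530 = 147.65 d) plus 10.05 d.
The Moon has covered 10.05/29.530 of its cycle, so θ ≈ 360° × 10.05/29.530 = 122.5°.
cos 122.5° = (-0.538), so f = (1 − (-0.538))/2 = 0.769, so 77%.

77%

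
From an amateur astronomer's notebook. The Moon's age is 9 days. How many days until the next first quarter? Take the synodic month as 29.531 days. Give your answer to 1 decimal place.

First quarter occurs at elongation 90°, i.e. at age 29.531 × 90/360 = 7.383 d.
Already past this cycle's first quarter; the next is at 7.383 + 29.531 = 36.914 d, so 36.914 − 9 = 27.914 days.

27.9 days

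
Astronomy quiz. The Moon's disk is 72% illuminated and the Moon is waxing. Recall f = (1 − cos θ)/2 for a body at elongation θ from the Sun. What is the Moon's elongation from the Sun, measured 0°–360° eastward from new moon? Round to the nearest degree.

cos θ = 1 − 2f = -0.440, giving a principal value of 116.1°.
Before full moon the principal value applies: θ = 116.1°.

116°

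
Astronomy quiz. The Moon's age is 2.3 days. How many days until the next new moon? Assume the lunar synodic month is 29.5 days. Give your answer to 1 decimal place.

27.2 days

The next new moon completes the synodic month: 29.5 − 2.3 = 27.200 days.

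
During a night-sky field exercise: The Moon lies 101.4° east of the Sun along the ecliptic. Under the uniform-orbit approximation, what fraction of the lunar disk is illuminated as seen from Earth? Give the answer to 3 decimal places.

0.599

Half-versine of 101.4°: (1 − (-0.198))/2 = 0.599.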